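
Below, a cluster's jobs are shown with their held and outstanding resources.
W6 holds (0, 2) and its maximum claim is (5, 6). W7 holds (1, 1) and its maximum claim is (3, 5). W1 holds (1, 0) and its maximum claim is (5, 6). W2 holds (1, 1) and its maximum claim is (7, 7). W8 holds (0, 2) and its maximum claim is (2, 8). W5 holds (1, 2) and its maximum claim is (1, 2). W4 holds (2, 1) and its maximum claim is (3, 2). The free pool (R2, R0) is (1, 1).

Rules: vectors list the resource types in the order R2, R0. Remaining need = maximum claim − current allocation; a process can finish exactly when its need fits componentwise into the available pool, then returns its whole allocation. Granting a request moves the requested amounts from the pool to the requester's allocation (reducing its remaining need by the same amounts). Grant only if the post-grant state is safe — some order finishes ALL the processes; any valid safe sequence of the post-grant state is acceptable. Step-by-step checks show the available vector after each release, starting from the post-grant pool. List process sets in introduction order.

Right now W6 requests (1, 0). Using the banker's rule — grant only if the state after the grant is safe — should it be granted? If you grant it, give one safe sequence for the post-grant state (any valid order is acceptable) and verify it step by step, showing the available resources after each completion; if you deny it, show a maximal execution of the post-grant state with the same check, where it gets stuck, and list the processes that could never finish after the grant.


GRANT — the state after the grant stays safe, e.g. via W5, W4, W7, W6, W8, W1, W2.
Key observation: post-grant, (0, 1) remains, and an order beginning with W5 completes everyone.
Verifying the post-grant state step by step:
  pool = (0, 1)
  run W5 (needs (0, 0), free (0, 1)); after release of (1, 2) the pool is (1, 3)
  run W4 (needs (1, 1), free (1, 3)); after release of (2, 1) the pool is (3, 4)
  run W7 (needs (2, 4), free (3, 4)); after release of (1, 1) the pool is (4, 5)
  run W6 (needs (4, 4), free (4, 5)); after release of (1, 2) the pool is (5, 7)
  run W8 (needs (2, 6), free (5, 7)); after release of (0, 2) the pool is (5, 9)
  run W1 (needs (4, 6), free (5, 9)); after release of (1, 0) the pool is (6, 9)
  run W2 (needs (6, 6), free (6, 9)); after release of (1, 1) the pool is (7, 10)


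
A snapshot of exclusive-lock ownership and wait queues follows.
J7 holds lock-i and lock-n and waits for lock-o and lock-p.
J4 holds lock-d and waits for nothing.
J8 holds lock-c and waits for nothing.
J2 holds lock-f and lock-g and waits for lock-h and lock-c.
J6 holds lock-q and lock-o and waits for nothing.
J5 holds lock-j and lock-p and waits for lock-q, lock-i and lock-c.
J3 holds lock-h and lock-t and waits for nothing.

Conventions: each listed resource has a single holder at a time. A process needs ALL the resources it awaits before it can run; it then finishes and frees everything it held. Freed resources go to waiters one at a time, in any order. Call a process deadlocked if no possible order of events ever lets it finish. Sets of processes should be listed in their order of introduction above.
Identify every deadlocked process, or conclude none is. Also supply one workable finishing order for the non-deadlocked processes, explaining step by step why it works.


Deadlocked set: J7 and J5.
Key observation: the wait chain closes on itself along J7 -> J5 -> J7; no other process is dragged down with it.
A valid finishing order for the others: J3, J4, J6, J8, J2.
Verifying each step:
  run J3 (it waits on nothing); releases lock-h and lock-t
  run J4 (it waits on nothing); releases lock-d
  run J6 (it waits on nothing); releases lock-q and lock-o
  run J8 (it waits on nothing); releases lock-c
  J2: everything it awaited (lock-h and lock-c) is free; runs, freeing lock-f and lock-g


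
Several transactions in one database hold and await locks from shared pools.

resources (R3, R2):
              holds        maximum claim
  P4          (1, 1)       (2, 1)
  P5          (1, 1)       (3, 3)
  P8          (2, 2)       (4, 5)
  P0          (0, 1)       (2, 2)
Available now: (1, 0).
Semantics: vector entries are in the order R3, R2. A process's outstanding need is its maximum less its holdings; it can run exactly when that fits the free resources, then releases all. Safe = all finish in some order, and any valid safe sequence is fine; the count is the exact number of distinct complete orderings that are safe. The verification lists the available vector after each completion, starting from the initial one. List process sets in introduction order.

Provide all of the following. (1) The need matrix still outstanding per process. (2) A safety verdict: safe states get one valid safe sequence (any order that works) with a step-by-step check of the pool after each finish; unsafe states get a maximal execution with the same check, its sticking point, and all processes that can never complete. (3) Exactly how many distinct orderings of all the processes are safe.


(1) Need matrix, components ordered R3, R2:
  P4: (1, 0)
  P5: (2, 2)
  P8: (2, 3)
  P0: (2, 1)
(2) SAFE — a valid safe sequence is P4, P0, P5, P8.
Key observation: P4 marks the first exact bind of the order: its need (1, 0) fits the free (1, 0) with zero slack on a requested resource.
Step-by-step check:
  pool = (1, 0)
  P4 needs (1, 0) <= (1, 0) -> finishes; pool += (1, 1) = (2, 1)
  P0 needs (2, 1) <= (2, 1) -> finishes; pool += (0, 1) = (2, 2)
  P5 needs (2, 2) <= (2, 2) -> finishes; pool += (1, 1) = (3, 3)
  P8 needs (2, 3) <= (3, 3) -> finishes; pool += (2, 2) = (5, 5)
(3) The exact count: 1 of the possible complete orderings is a safe sequence.


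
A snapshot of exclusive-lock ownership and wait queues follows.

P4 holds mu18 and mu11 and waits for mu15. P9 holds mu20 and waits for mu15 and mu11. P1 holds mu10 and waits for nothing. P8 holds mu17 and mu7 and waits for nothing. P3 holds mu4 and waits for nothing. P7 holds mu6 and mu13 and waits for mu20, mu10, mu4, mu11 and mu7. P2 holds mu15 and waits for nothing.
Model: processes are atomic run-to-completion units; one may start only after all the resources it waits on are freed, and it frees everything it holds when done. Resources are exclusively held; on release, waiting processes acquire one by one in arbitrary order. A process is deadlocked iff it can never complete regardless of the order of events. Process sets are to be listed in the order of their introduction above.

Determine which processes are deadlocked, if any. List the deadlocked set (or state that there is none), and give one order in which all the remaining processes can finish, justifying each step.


No process is deadlocked.
Key observation: the wait relation is loop-free; peeling off processes with no waits unwinds the whole state.
The rest can finish in the order P8, P2, P4, P1, P3, P9, P7.
Verifying each step:
  P8: no waits; runs immediately, freeing mu17 and mu7
  P2: no waits; runs immediately, freeing mu15
  P4 waits on mu15 — all released -> runs and releases mu18 and mu11
  P1: no waits; runs immediately, freeing mu10
  P3: no waits; runs immediately, freeing mu4
  P9 waits on mu15 and mu11 — all released -> runs and releases mu20
  P7 waits on mu20, mu10, mu4, mu11 and mu7 — all released -> runs and releases mu6 and mu13


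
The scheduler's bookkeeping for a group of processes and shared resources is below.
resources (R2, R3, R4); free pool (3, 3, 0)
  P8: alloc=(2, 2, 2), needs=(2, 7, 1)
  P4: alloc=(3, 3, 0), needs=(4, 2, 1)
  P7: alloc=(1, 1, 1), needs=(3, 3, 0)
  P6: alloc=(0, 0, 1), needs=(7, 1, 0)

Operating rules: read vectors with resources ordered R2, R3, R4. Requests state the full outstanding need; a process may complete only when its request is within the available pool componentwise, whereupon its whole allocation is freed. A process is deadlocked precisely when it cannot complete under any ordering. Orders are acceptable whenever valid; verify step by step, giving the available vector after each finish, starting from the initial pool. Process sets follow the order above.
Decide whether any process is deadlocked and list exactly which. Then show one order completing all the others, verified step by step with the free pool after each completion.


Nothing here is deadlocked.
Key observation: there is always a runnable process — P7 first — so the state unwinds completely.
A valid finishing order for the others: P7, P4, P8, P6. Verifying each step:
  pool = (3, 3, 0)
  run P7 (needs (3, 3, 0), free (3, 3, 0)); after release of (1, 1, 1) the pool is (4, 4, 1)
  run P4 (needs (4, 2, 1), free (4, 4, 1)); after release of (3, 3, 0) the pool is (7, 7, 1)
  run P8 (needs (2, 7, 1), free (7, 7, 1)); after release of (2, 2, 2) the pool is (9, 9, 3)
  run P6 (needs (7, 1, 0), free (9, 9, 3)); after release of (0, 0, 1) the pool is (9, 9, 4)


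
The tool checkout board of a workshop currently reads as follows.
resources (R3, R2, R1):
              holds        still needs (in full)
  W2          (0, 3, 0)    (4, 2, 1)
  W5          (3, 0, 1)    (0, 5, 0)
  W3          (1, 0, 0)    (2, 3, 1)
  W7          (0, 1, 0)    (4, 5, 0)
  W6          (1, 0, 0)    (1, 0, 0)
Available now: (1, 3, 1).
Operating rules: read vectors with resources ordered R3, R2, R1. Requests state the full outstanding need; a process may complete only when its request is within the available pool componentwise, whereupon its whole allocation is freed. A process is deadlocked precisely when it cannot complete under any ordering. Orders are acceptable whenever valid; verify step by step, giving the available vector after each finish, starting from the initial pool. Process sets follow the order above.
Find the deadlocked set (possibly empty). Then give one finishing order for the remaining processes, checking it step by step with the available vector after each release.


The deadlocked set is W2, W5 and W7.
Key observation: after W6, W3 the pool peaks at (3, 3, 1), and each blocked process is short somewhere: W2 on R3; W5 on R2; W7 on R3, R2.
The rest can finish in the order W6, W3. Check, step by step:
  pool = (1, 3, 1)
  W6: need (1, 0, 0) fits (1, 3, 1); releases (1, 0, 0), pool now (2, 3, 1)
  W3: need (2, 3, 1) fits (2, 3, 1); releases (1, 0, 0), pool now (3, 3, 1)
The stuck group stays short no matter what:
  W2 cannot run: need (4, 2, 1) vs free (3, 3, 1) (insufficient R3)
  W5 cannot run: need (0, 5, 0) vs free (3, 3, 1) (insufficient R2)
  W7 cannot run: need (4, 5, 0) vs free (3, 3, 1) (insufficient R3 and R2)


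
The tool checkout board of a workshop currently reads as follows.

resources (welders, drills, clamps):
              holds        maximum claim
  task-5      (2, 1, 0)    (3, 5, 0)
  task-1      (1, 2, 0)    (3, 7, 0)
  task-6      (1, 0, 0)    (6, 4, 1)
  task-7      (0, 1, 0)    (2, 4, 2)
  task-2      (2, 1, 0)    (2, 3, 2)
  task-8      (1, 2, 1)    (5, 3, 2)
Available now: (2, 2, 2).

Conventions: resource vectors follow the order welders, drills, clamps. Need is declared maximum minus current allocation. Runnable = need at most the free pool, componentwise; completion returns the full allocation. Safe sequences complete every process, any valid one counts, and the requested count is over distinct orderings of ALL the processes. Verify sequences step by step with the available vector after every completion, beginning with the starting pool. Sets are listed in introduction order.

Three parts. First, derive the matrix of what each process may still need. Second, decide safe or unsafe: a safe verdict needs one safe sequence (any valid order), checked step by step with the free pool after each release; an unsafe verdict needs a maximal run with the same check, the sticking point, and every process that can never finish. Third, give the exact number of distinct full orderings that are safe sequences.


(1) Need matrix, components ordered welders, drills, clamps:
  task-5: (1, 4, 0)
  task-1: (2, 5, 0)
  task-6: (5, 4, 1)
  task-7: (2, 3, 2)
  task-2: (0, 2, 2)
  task-8: (4, 1, 1)
(2) SAFE. One safe sequence: task-2, task-7, task-8, task-6, task-1, task-5.
Key observation: task-2 is the earliest step where a requested resource binds exactly: need (0, 2, 2), pool (2, 2, 2) at its turn.
Walking it through:
  pool = (2, 2, 2)
  task-2 needs (0, 2, 2) <= (2, 2, 2) -> finishes; pool += (2, 1, 0) = (4, 3, 2)
  task-7 needs (2, 3, 2) <= (4, 3, 2) -> finishes; pool += (0, 1, 0) = (4, 4, 2)
  task-8 needs (4, 1, 1) <= (4, 4, 2) -> finishes; pool += (1, 2, 1) = (5, 6, 3)
  task-6 needs (5, 4, 1) <= (5, 6, 3) -> finishes; pool += (1, 0, 0) = (6, 6, 3)
  task-1 needs (2, 5, 0) <= (6, 6, 3) -> finishes; pool += (1, 2, 0) = (7, 8, 3)
  task-5 needs (1, 4, 0) <= (7, 8, 3) -> finishes; pool += (2, 1, 0) = (9, 9, 3)
(3) Precisely 36 of the possible complete orderings are safe sequences.


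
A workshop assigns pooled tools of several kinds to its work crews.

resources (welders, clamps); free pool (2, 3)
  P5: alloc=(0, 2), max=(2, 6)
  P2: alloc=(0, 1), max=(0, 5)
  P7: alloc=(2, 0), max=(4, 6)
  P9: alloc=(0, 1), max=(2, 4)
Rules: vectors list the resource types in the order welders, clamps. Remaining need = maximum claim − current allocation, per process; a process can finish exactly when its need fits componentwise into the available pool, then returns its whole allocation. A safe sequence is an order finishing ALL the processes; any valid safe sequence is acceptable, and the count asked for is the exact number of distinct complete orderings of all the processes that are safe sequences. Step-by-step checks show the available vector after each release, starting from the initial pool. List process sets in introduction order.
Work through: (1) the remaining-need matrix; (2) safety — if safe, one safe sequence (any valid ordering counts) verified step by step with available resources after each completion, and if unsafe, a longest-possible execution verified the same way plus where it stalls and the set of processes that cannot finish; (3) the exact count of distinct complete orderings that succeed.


(1) Remaining need (order welders, clamps):
  P5: (2, 4)
  P2: (0, 4)
  P7: (2, 6)
  P9: (2, 3)
(2) SAFE, for example via the order P9, P5, P2, P7.
Key observation: P9 marks the first exact bind of the order: its need (2, 3) fits the free (2, 3) with zero slack on a requested resource.
Walking it through:
  pool = (2, 3)
  P9 needs (2, 3) <= (2, 3) -> finishes; pool += (0, 1) = (2, 4)
  P5 needs (2, 4) <= (2, 4) -> finishes; pool += (0, 2) = (2, 6)
  P2 needs (0, 4) <= (2, 6) -> finishes; pool += (0, 1) = (2, 7)
  P7 needs (2, 6) <= (2, 7) -> finishes; pool += (2, 0) = (4, 7)
(3) Exactly 3 of the possible complete orderings are safe sequences.


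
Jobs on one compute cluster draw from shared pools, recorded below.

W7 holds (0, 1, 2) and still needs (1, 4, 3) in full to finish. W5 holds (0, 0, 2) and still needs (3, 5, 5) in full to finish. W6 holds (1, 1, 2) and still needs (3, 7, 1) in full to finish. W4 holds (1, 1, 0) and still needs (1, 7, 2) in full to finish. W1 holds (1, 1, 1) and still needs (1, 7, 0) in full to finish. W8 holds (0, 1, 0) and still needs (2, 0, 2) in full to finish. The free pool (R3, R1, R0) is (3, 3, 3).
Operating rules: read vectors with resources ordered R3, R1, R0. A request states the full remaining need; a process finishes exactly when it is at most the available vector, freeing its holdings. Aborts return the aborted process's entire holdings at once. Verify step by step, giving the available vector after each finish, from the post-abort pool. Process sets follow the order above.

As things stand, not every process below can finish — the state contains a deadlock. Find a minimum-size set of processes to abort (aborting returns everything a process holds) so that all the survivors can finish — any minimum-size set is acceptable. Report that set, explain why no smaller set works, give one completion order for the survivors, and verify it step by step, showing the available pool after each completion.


Abort W6 and W4.
Key observation: before aborting W6 and W4, W1 was permanently blocked — no order could ever run it; afterwards it completes at step 4.
Minimality, checking each single-abort alternative: W7 alone leaves W6 blocked (short on R1); W5 alone leaves W6 blocked (short on R1); W6 alone leaves W4 blocked (short on R1); W4 alone leaves W6 blocked (short on R1); W1 alone leaves W6 blocked (short on R1); W8 alone leaves W6 blocked (short on R1).
Survivors finish in the order: W8, W7, W5, W1. Check, step by step (pool after the aborts first):
  pool = (5, 5, 5)
  W8 needs (2, 0, 2) <= (5, 5, 5) -> finishes; pool += (0, 1, 0) = (5, 6, 5)
  W7 needs (1, 4, 3) <= (5, 6, 5) -> finishes; pool += (0, 1, 2) = (5, 7, 7)
  W5 needs (3, 5, 5) <= (5, 7, 7) -> finishes; pool += (0, 0, 2) = (5, 7, 9)
  W1 needs (1, 7, 0) <= (5, 7, 9) -> finishes; pool += (1, 1, 1) = (6, 8, 10)


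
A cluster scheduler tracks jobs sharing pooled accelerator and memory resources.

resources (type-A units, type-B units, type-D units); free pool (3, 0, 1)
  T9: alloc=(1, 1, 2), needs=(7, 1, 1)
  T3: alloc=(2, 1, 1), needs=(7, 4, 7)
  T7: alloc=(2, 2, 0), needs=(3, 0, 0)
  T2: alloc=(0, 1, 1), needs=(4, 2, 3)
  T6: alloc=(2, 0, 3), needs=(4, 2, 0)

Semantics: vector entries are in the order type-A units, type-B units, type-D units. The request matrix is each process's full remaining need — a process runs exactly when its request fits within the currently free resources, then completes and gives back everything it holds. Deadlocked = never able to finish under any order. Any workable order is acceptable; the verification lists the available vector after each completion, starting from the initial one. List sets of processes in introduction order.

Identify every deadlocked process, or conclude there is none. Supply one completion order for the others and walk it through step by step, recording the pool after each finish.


The deadlocked set is empty.
Key observation: there is always a runnable process — T7 first — so the state unwinds completely.
The rest can finish in the order T7, T6, T9, T2, T3. Step-by-step check:
  pool = (3, 0, 1)
  T7 needs (3, 0, 0) <= (3, 0, 1) -> finishes; pool += (2, 2, 0) = (5, 2, 1)
  T6 needs (4, 2, 0) <= (5, 2, 1) -> finishes; pool += (2, 0, 3) = (7, 2, 4)
  T9 needs (7, 1, 1) <= (7, 2, 4) -> finishes; pool += (1, 1, 2) = (8, 3, 6)
  T2 needs (4, 2, 3) <= (8, 3, 6) -> finishes; pool += (0, 1, 1) = (8, 4, 7)
  T3 needs (7, 4, 7) <= (8, 4, 7) -> finishes; pool += (2, 1, 1) = (10, 5, 8)


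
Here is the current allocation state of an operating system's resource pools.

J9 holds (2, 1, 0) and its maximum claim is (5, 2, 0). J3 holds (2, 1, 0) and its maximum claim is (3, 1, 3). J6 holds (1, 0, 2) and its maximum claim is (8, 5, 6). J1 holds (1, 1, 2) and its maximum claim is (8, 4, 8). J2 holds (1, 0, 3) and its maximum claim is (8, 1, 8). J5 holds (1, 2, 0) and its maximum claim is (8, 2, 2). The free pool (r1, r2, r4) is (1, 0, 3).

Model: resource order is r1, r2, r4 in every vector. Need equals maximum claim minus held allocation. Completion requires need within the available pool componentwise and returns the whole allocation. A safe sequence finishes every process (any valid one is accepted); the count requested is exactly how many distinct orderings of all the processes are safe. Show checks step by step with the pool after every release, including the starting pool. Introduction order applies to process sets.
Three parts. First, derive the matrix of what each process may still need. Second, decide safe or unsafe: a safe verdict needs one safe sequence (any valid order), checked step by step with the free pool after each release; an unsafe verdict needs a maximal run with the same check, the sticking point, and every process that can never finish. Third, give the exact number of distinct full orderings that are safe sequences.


(1) Need matrix, components ordered r1, r2, r4:
  J9: (3, 1, 0)
  J3: (1, 0, 3)
  J6: (7, 5, 4)
  J1: (7, 3, 6)
  J2: (7, 1, 5)
  J5: (7, 0, 2)
(2) UNSAFE.
Key observation: even finishing J3, J9 leaves just (5, 2, 3) free — too little r1 for any of the remaining processes.
The run J3, J9 cannot be extended any further. Walking it through:
  pool = (1, 0, 3)
  J3: need (1, 0, 3) fits (1, 0, 3); releases (2, 1, 0), pool now (3, 1, 3)
  J9: need (3, 1, 0) fits (3, 1, 3); releases (2, 1, 0), pool now (5, 2, 3)
  J6 still needs (7, 5, 4) but only (5, 2, 3) is free — short on r1, r2 and r4
  J1 still needs (7, 3, 6) but only (5, 2, 3) is free — short on r1, r2 and r4
  J2 still needs (7, 1, 5) but only (5, 2, 3) is free — short on r1 and r4
  J5 still needs (7, 0, 2) but only (5, 2, 3) is free — short on r1
Processes that can never finish: J6, J1, J2 and J5.
(3) Precisely 0 of the possible complete orderings are safe sequences.


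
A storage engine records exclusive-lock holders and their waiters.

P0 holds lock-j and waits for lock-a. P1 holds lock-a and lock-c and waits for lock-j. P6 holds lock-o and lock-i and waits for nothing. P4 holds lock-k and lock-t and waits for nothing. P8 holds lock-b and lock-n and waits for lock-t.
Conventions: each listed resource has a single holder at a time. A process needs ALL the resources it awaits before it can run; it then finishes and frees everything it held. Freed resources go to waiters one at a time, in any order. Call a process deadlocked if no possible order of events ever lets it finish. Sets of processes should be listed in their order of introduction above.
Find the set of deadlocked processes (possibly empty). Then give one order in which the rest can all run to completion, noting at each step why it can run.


Deadlocked set: P0 and P1.
Key observation: the loop P0 -> P1 -> P0 blocks itself forever; no other process is dragged down with it.
A valid finishing order for the others: P4, P6, P8.
Verifying each step:
  P4 waits on nothing -> runs at once and releases lock-k and lock-t
  P6 waits on nothing -> runs at once and releases lock-o and lock-i
  P8: everything it awaited (lock-t) is free; runs, freeing lock-b and lock-n


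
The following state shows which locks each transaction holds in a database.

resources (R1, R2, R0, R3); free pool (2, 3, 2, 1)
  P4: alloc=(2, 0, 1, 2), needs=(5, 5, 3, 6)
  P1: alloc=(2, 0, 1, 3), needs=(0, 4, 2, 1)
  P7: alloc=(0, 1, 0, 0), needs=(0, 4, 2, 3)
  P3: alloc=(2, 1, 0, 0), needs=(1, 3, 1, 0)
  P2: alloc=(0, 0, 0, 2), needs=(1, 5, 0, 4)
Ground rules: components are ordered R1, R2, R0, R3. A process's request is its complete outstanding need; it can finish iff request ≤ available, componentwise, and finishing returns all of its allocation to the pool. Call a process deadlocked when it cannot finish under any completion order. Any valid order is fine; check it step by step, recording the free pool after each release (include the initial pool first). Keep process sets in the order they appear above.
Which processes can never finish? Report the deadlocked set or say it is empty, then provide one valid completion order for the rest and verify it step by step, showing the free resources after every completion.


The deadlocked set is empty.
Key observation: there is always a runnable process — P3 first — so the state unwinds completely.
One completion order for the rest: P3, P1, P7, P2, P4. Verifying each step:
  pool = (2, 3, 2, 1)
  P3 needs (1, 3, 1, 0) <= (2, 3, 2, 1) -> finishes; pool += (2, 1, 0, 0) = (4, 4, 2, 1)
  P1 needs (0, 4, 2, 1) <= (4, 4, 2, 1) -> finishes; pool += (2, 0, 1, 3) = (6, 4, 3, 4)
  P7 needs (0, 4, 2, 3) <= (6, 4, 3, 4) -> finishes; pool += (0, 1, 0, 0) = (6, 5, 3, 4)
  P2 needs (1, 5, 0, 4) <= (6, 5, 3, 4) -> finishes; pool += (0, 0, 0, 2) = (6, 5, 3, 6)
  P4 needs (5, 5, 3, 6) <= (6, 5, 3, 6) -> finishes; pool += (2, 0, 1, 2) = (8, 5, 4, 8)


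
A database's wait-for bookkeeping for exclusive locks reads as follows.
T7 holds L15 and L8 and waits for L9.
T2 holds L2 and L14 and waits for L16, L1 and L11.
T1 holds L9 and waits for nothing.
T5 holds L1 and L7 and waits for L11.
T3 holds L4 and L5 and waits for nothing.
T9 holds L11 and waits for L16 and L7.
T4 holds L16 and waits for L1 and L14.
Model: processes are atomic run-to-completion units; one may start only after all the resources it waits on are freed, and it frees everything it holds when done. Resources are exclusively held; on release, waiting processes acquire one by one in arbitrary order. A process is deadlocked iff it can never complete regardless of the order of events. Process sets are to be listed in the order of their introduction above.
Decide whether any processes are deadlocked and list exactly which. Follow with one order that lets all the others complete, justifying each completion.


The deadlocked set is T2, T5, T9 and T4.
Key observation: the wait chain closes on itself along T5 -> T9 -> T5; T2 and T4 are caught in further circular waits.
The rest can finish in the order T1, T3, T7.
Verifying each step:
  run T1 (it waits on nothing); releases L9
  run T3 (it waits on nothing); releases L4 and L5
  T7 waits on L9 — all released -> runs and releases L15 and L8


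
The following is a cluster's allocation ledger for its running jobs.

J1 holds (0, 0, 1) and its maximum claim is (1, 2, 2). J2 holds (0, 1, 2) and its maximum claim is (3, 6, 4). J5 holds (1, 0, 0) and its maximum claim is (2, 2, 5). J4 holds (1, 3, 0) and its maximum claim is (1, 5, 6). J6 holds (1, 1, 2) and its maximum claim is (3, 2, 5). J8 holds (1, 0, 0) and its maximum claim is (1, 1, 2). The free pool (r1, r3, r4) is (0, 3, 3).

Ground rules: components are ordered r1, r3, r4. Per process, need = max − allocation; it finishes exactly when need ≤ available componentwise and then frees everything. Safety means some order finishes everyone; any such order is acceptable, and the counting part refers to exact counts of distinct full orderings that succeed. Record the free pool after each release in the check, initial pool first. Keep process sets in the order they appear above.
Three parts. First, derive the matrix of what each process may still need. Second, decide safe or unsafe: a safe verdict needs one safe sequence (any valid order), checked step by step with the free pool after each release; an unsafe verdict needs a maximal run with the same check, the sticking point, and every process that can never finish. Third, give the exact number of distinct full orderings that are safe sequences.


(1) Remaining need (order r1, r3, r4):
  J1: (1, 2, 1)
  J2: (3, 5, 2)
  J5: (1, 2, 5)
  J4: (0, 2, 6)
  J6: (2, 1, 3)
  J8: (0, 1, 2)
(2) UNSAFE.
Key observation: after J8, J1 the pool peaks at (1, 3, 4), and each blocked process is short somewhere: J2 on r1, r3; J5 on r4; J4 on r4; J6 on r1.
Going as far as possible: J8, J1; after that, nothing fits. Step-by-step check:
  pool = (0, 3, 3)
  J8 needs (0, 1, 2) <= (0, 3, 3) -> finishes; pool += (1, 0, 0) = (1, 3, 3)
  J1 needs (1, 2, 1) <= (1, 3, 3) -> finishes; pool += (0, 0, 1) = (1, 3, 4)
  blocked: J2 wants (3, 5, 2), pool (1, 3, 4) — not enough r1 and r3
  blocked: J5 wants (1, 2, 5), pool (1, 3, 4) — not enough r4
  blocked: J4 wants (0, 2, 6), pool (1, 3, 4) — not enough r4
  blocked: J6 wants (2, 1, 3), pool (1, 3, 4) — not enough r1
Permanently blocked: J2, J5, J4 and J6.
(3) Precisely 0 of the possible complete orderings are safe sequences.


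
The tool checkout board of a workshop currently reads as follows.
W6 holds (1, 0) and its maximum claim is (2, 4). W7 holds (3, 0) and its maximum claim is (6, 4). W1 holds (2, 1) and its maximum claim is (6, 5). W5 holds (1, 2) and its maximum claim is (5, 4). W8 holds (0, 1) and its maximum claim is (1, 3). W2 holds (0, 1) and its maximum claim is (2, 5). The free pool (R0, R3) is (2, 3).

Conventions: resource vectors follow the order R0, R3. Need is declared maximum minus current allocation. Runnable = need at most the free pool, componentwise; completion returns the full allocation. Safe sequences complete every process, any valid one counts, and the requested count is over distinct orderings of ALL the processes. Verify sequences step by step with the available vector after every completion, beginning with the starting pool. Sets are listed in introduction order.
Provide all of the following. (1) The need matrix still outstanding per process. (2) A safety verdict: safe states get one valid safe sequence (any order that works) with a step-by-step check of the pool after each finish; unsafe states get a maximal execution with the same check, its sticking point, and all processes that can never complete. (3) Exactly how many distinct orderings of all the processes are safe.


(1) Need matrix, components ordered R0, R3:
  W6: (1, 4)
  W7: (3, 4)
  W1: (4, 4)
  W5: (4, 2)
  W8: (1, 2)
  W2: (2, 4)
(2) The state is SAFE; one workable sequence: W8, W2, W6, W7, W5, W1.
Key observation: the order's first zero-slack moment is W2 ((2, 4) needed, (2, 4) free — a requested resource with nothing to spare).
Step-by-step check:
  pool = (2, 3)
  run W8 (needs (1, 2), free (2, 3)); after release of (0, 1) the pool is (2, 4)
  run W2 (needs (2, 4), free (2, 4)); after release of (0, 1) the pool is (2, 5)
  run W6 (needs (1, 4), free (2, 5)); after release of (1, 0) the pool is (3, 5)
  run W7 (needs (3, 4), free (3, 5)); after release of (3, 0) the pool is (6, 5)
  run W5 (needs (4, 2), free (6, 5)); after release of (1, 2) the pool is (7, 7)
  run W1 (needs (4, 4), free (7, 7)); after release of (2, 1) the pool is (9, 8)
(3) Precisely 10 of the possible complete orderings are safe sequences.


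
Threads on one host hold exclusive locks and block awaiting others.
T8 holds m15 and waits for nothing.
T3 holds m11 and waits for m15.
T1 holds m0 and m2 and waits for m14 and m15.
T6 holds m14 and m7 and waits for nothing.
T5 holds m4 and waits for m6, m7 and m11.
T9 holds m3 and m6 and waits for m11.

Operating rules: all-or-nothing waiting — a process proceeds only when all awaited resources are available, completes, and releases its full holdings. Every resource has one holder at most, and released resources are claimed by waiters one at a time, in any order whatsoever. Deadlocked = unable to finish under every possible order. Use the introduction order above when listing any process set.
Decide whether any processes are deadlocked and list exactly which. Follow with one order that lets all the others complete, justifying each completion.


Nothing here is deadlocked.
Key observation: the wait relation is loop-free; peeling off processes with no waits unwinds the whole state.
The rest can finish in the order T6, T8, T3, T9, T5, T1.
Walking it through:
  run T6 (it waits on nothing); releases m14 and m7
  run T8 (it waits on nothing); releases m15
  T3: everything it awaited (m15) is free; runs, freeing m11
  T9: everything it awaited (m11) is free; runs, freeing m3 and m6
  T5: everything it awaited (m6, m7 and m11) is free; runs, freeing m4
  T1: everything it awaited (m14 and m15) is free; runs, freeing m0 and m2


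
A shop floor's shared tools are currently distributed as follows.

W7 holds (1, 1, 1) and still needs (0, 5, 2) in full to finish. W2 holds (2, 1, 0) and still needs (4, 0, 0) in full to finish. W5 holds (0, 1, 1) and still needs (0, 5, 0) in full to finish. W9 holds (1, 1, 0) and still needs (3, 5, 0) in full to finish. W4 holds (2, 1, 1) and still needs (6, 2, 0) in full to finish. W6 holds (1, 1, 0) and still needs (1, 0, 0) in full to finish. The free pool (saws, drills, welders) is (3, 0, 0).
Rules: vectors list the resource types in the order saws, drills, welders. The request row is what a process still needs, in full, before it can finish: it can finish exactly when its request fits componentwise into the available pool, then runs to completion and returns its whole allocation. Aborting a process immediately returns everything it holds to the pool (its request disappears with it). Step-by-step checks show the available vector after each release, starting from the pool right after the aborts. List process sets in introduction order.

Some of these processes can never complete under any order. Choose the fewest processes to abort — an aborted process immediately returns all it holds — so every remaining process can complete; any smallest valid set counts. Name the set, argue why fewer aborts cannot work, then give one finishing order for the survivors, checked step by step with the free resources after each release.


Minimum abort set: W5 and W9.
Key observation: W7 could never have finished before the abort; with (1, 2, 1) returned by W5 and W9, it fits at step 4.
Why nothing smaller works — every single abort fails: W7 alone leaves W5 blocked (short on drills); W2 alone leaves W7 blocked (short on drills and welders); W5 alone leaves W7 blocked (short on drills); W9 alone leaves W7 blocked (short on drills and welders); W4 alone leaves W7 blocked (short on drills and welders); W6 alone leaves W7 blocked (short on drills and welders).
The survivors complete as W6, W2, W4, W7. Check, step by step (starting from the post-abort pool):
  pool = (4, 2, 1)
  W6 needs (1, 0, 0) <= (4, 2, 1) -> finishes; pool += (1, 1, 0) = (5, 3, 1)
  W2 needs (4, 0, 0) <= (5, 3, 1) -> finishes; pool += (2, 1, 0) = (7, 4, 1)
  W4 needs (6, 2, 0) <= (7, 4, 1) -> finishes; pool += (2, 1, 1) = (9, 5, 2)
  W7 needs (0, 5, 2) <= (9, 5, 2) -> finishes; pool += (1, 1, 1) = (10, 6, 3)


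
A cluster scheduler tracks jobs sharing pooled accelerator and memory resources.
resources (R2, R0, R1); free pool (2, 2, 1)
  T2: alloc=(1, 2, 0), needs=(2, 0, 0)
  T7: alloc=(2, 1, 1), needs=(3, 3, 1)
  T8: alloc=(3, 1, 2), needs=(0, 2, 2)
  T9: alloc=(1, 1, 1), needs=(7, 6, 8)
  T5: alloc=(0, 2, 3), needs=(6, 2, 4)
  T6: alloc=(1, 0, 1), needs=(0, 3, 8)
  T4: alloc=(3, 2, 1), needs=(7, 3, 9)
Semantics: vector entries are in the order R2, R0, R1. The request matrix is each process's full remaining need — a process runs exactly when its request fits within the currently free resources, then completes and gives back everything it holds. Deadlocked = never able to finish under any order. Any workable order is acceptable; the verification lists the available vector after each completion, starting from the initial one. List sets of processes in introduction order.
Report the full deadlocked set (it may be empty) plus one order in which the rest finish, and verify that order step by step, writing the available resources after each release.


Deadlocked: T9, T6 and T4.
Key observation: no order helps: past T2, T7, T8, T5, the free pool tops out at (8, 8, 7), below what each blocked process needs in R1.
One completion order for the rest: T2, T7, T8, T5. Check, step by step:
  pool = (2, 2, 1)
  T2 needs (2, 0, 0) <= (2, 2, 1) -> finishes; pool += (1, 2, 0) = (3, 4, 1)
  T7 needs (3, 3, 1) <= (3, 4, 1) -> finishes; pool += (2, 1, 1) = (5, 5, 2)
  T8 needs (0, 2, 2) <= (5, 5, 2) -> finishes; pool += (3, 1, 2) = (8, 6, 4)
  T5 needs (6, 2, 4) <= (8, 6, 4) -> finishes; pool += (0, 2, 3) = (8, 8, 7)
The blocked processes can never fit:
  blocked: T9 wants (7, 6, 8), pool (8, 8, 7) — not enough R1
  blocked: T6 wants (0, 3, 8), pool (8, 8, 7) — not enough R1
  blocked: T4 wants (7, 3, 9), pool (8, 8, 7) — not enough R1


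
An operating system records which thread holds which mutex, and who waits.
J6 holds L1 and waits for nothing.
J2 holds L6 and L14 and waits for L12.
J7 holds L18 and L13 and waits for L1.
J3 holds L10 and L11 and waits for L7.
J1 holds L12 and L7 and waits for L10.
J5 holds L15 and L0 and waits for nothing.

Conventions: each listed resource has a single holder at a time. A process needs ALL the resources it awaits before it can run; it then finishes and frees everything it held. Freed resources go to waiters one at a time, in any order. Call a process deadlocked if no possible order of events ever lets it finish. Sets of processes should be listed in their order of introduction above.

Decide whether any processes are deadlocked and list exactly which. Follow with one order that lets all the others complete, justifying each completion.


Deadlocked set: J2, J3 and J1.
Key observation: the wait chain closes on itself along J1 -> J3 -> J1; J2 waits into the deadlock from upstream.
The rest can finish in the order J6, J7, J5.
Check, step by step:
  run J6 (it waits on nothing); releases L1
  run J7 (all its waits — L1 — are resolved); releases L18 and L13
  run J5 (it waits on nothing); releases L15 and L0


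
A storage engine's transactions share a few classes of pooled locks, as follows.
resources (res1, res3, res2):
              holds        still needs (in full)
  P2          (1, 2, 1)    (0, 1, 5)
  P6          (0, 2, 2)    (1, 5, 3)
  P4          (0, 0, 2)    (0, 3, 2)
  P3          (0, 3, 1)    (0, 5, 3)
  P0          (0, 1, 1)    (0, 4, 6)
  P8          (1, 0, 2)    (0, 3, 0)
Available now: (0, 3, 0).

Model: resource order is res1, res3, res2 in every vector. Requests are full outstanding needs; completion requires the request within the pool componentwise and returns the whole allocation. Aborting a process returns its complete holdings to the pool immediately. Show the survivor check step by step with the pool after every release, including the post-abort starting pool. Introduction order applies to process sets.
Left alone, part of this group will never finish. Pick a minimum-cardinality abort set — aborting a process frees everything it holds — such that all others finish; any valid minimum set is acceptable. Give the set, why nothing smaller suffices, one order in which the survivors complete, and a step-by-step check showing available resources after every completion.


Minimum abort set: P2.
Key observation: aborting P2 returns (1, 2, 1), and P6 — hopeless before — runs at step 2 with the returned capacity in the pool.
Minimality: the empty abort set fails — the state is deadlocked as it stands.
The survivors complete as P8, P6, P4, P3, P0. Step-by-step check (starting from the post-abort pool):
  pool = (1, 5, 1)
  run P8 (needs (0, 3, 0), free (1, 5, 1)); after release of (1, 0, 2) the pool is (2, 5, 3)
  run P6 (needs (1, 5, 3), free (2, 5, 3)); after release of (0, 2, 2) the pool is (2, 7, 5)
  run P4 (needs (0, 3, 2), free (2, 7, 5)); after release of (0, 0, 2) the pool is (2, 7, 7)
  run P3 (needs (0, 5, 3), free (2, 7, 7)); after release of (0, 3, 1) the pool is (2, 10, 8)
  run P0 (needs (0, 4, 6), free (2, 10, 8)); after release of (0, 1, 1) the pool is (2, 11, 9)


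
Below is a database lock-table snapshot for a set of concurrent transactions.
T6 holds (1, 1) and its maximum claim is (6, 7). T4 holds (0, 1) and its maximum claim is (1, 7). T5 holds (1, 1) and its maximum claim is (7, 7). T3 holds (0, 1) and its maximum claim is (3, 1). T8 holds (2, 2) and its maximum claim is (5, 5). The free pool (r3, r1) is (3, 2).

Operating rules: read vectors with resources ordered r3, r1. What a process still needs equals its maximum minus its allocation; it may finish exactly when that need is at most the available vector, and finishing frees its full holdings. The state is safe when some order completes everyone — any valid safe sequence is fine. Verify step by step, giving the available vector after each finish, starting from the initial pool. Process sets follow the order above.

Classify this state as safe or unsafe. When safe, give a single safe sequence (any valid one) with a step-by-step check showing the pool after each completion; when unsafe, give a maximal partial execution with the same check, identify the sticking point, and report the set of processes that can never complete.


UNSAFE.
Key observation: after T3, T8 complete, (5, 5) is the best the pool ever gets, yet each leftover process wants more r1.
A maximal execution: T3, T8 — then nothing else fits. Check, step by step:
  pool = (3, 2)
  T3: need (3, 0) fits (3, 2); releases (0, 1), pool now (3, 3)
  T8: need (3, 3) fits (3, 3); releases (2, 2), pool now (5, 5)
  T6 still needs (5, 6) but only (5, 5) is free — short on r1
  T4 still needs (1, 6) but only (5, 5) is free — short on r1
  T5 still needs (6, 6) but only (5, 5) is free — short on r3 and r1
Processes that can never finish: T6, T4 and T5.


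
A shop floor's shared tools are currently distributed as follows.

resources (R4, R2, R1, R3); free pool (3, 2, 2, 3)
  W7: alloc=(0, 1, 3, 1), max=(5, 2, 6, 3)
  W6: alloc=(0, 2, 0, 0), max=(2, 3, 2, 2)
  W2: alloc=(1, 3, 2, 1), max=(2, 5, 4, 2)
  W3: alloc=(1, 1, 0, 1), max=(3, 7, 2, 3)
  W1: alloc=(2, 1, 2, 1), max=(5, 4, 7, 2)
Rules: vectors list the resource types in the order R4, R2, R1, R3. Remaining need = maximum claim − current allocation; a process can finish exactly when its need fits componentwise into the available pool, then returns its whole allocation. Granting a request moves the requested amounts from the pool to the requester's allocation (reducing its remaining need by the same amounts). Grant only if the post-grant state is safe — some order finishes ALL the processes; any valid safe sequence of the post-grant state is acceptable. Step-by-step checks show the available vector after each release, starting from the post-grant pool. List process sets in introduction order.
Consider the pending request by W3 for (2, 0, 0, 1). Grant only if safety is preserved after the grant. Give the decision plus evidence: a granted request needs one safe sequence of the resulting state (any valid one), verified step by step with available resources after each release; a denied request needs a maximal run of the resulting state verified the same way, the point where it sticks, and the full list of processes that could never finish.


GRANT. The post-grant state is safe; one safe sequence: W2, W6, W3, W7, W1.
Key observation: with (1, 2, 2, 2) left after the transfer, W2 can run at once — the state stays safe.
Check on the post-grant state, step by step:
  pool = (1, 2, 2, 2)
  W2: need (1, 2, 2, 1) fits (1, 2, 2, 2); releases (1, 3, 2, 1), pool now (2, 5, 4, 3)
  W6: need (2, 1, 2, 2) fits (2, 5, 4, 3); releases (0, 2, 0, 0), pool now (2, 7, 4, 3)
  W3: need (0, 6, 2, 1) fits (2, 7, 4, 3); releases (3, 1, 0, 2), pool now (5, 8, 4, 5)
  W7: need (5, 1, 3, 2) fits (5, 8, 4, 5); releases (0, 1, 3, 1), pool now (5, 9, 7, 6)
  W1: need (3, 3, 5, 1) fits (5, 9, 7, 6); releases (2, 1, 2, 1), pool now (7, 10, 9, 7)
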